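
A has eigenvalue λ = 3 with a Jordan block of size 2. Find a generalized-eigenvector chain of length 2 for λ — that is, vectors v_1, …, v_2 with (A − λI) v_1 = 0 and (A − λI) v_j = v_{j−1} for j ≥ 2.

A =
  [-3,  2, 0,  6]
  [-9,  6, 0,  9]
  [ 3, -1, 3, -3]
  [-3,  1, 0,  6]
A Jordan chain for λ = 3 of length 2:
v_1 = (-6, -9, 3, -3)ᵀ
v_2 = (1, 0, 0, 0)ᵀ

Let N = A − (3)·I. We want v_2 with N^2 v_2 = 0 but N^1 v_2 ≠ 0; then v_{j-1} := N · v_j for j = 2, …, 2.

Pick v_2 = (1, 0, 0, 0)ᵀ.
Then v_1 = N · v_2 = (-6, -9, 3, -3)ᵀ.

Sanity check: (A − (3)·I) v_1 = (0, 0, 0, 0)ᵀ = 0. ✓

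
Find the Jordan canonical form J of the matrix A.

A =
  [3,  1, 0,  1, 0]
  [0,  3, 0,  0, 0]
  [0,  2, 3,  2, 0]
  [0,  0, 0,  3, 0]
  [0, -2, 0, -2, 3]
J_2(3) ⊕ J_1(3) ⊕ J_1(3) ⊕ J_1(3)

The characteristic polynomial is
  det(x·I − A) = x^5 - 15*x^4 + 90*x^3 - 270*x^2 + 405*x - 243 = (x - 3)^5

Eigenvalues and multiplicities (the geometric multiplicity of λ is n − rank(A − λI), which equals the number of Jordan blocks for λ):
  λ = 3: algebraic multiplicity = 5, geometric multiplicity = 4

Determining the block sizes for each eigenvalue:
  λ = 3: 4 blocks summing to 5 forces exactly one block of size 2 and the rest size 1 → block sizes [2, 1, 1, 1]

Assembling the blocks gives a Jordan form
J =
  [3, 1, 0, 0, 0]
  [0, 3, 0, 0, 0]
  [0, 0, 3, 0, 0]
  [0, 0, 0, 3, 0]
  [0, 0, 0, 0, 3]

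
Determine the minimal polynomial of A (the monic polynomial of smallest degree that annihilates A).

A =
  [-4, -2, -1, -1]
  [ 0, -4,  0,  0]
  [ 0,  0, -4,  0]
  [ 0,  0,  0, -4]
x^2 + 8*x + 16

The characteristic polynomial is χ_A(x) = (x + 4)^4, so the eigenvalues are known. The minimal polynomial is
  m_A(x) = Π_λ (x − λ)^{k_λ}
where k_λ is the size of the *largest* Jordan block for λ (equivalently, the smallest k with (A − λI)^k v = 0 for every generalised eigenvector v of λ).

  λ = -4: largest Jordan block has size 2, contributing (x + 4)^2

So m_A(x) = (x + 4)^2 = x^2 + 8*x + 16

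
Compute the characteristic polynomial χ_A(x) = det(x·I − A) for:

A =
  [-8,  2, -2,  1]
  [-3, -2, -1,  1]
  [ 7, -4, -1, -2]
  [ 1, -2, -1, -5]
x^4 + 16*x^3 + 96*x^2 + 256*x + 256

Expanding det(x·I − A) (e.g. by cofactor expansion or by noting that A is similar to its Jordan form J, which has the same characteristic polynomial as A) gives
  χ_A(x) = x^4 + 16*x^3 + 96*x^2 + 256*x + 256
which factors as (x + 4)^4. The eigenvalues (with algebraic multiplicities) are λ = -4 with multiplicity 4.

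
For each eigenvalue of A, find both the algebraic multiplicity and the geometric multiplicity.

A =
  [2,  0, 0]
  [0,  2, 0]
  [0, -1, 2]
λ = 2: alg = 3, geom = 2

Step 1 — factor the characteristic polynomial to read off the algebraic multiplicities:
  χ_A(x) = (x - 2)^3

Step 2 — compute geometric multiplicities via the rank-nullity identity g(λ) = n − rank(A − λI):
  rank(A − (2)·I) = 1, so dim ker(A − (2)·I) = n − 1 = 2

Summary:
  λ = 2: algebraic multiplicity = 3, geometric multiplicity = 2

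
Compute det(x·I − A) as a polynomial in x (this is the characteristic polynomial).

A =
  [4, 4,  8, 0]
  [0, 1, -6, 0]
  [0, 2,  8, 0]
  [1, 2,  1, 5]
x^4 - 18*x^3 + 121*x^2 - 360*x + 400

Expanding det(x·I − A) (e.g. by cofactor expansion or by noting that A is similar to its Jordan form J, which has the same characteristic polynomial as A) gives
  χ_A(x) = x^4 - 18*x^3 + 121*x^2 - 360*x + 400
which factors as (x - 5)^2*(x - 4)^2. The eigenvalues (with algebraic multiplicities) are λ = 4 with multiplicity 2, λ = 5 with multiplicity 2.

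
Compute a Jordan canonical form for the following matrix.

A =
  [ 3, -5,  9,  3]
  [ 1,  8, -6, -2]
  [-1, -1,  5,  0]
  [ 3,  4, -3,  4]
J_3(5) ⊕ J_1(5)

The characteristic polynomial is
  det(x·I − A) = x^4 - 20*x^3 + 150*x^2 - 500*x + 625 = (x - 5)^4

Eigenvalues and multiplicities (the geometric multiplicity of λ is n − rank(A − λI), which equals the number of Jordan blocks for λ):
  λ = 5: algebraic multiplicity = 4, geometric multiplicity = 2

Determining the block sizes for each eigenvalue:
  λ = 5: with am = 4 and gm = 2, the partition is not yet determined (e.g. several partitions of 4 into 2 parts exist). Let N = A − (5)·I. Computing rank(N^1) = 2, rank(N^2) = 1, rank(N^3) = 0; the number of blocks of size ≥ j is rank(N^{j−1}) − rank(N^j), giving [2, 1, 1]. So we have 1 block(s) of size 3, 1 block(s) of size 1 → block sizes [3, 1]

Assembling the blocks gives a Jordan form
J =
  [5, 1, 0, 0]
  [0, 5, 1, 0]
  [0, 0, 5, 0]
  [0, 0, 0, 5]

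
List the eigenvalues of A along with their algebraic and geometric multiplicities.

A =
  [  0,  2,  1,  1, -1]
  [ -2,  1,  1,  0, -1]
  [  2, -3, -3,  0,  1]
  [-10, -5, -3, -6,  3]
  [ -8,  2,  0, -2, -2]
λ = -2: alg = 5, geom = 3

Step 1 — factor the characteristic polynomial to read off the algebraic multiplicities:
  χ_A(x) = (x + 2)^5

Step 2 — compute geometric multiplicities via the rank-nullity identity g(λ) = n − rank(A − λI):
  rank(A − (-2)·I) = 2, so dim ker(A − (-2)·I) = n − 2 = 3

Summary:
  λ = -2: algebraic multiplicity = 5, geometric multiplicity = 3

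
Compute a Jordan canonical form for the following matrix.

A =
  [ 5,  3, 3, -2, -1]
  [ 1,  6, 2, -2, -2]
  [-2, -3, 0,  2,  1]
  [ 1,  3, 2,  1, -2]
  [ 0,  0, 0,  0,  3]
J_3(3) ⊕ J_1(3) ⊕ J_1(3)

The characteristic polynomial is
  det(x·I − A) = x^5 - 15*x^4 + 90*x^3 - 270*x^2 + 405*x - 243 = (x - 3)^5

Eigenvalues and multiplicities (the geometric multiplicity of λ is n − rank(A − λI), which equals the number of Jordan blocks for λ):
  λ = 3: algebraic multiplicity = 5, geometric multiplicity = 3

Determining the block sizes for each eigenvalue:
  λ = 3: with am = 5 and gm = 3, the partition is not yet determined (e.g. several partitions of 5 into 3 parts exist). Let N = A − (3)·I. Computing rank(N^1) = 2, rank(N^2) = 1, rank(N^3) = 0; the number of blocks of size ≥ j is rank(N^{j−1}) − rank(N^j), giving [3, 1, 1]. So we have 1 block(s) of size 3, 2 block(s) of size 1 → block sizes [3, 1, 1]

Assembling the blocks gives a Jordan form
J =
  [3, 1, 0, 0, 0]
  [0, 3, 1, 0, 0]
  [0, 0, 3, 0, 0]
  [0, 0, 0, 3, 0]
  [0, 0, 0, 0, 3]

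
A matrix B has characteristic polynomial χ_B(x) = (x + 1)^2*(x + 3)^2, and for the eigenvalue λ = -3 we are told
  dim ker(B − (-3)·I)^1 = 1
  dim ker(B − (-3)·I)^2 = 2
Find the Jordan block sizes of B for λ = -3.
Block sizes for λ = -3: [2]

From the dimensions of kernels of powers, the number of Jordan blocks of size at least j is d_j − d_{j−1} where d_j = dim ker(N^j) (with d_0 = 0). Computing the differences gives [1, 1].
The number of blocks of size exactly k is (#blocks of size ≥ k) − (#blocks of size ≥ k + 1), so the partition is: 1 block(s) of size 2.
In nonincreasing order the block sizes are [2].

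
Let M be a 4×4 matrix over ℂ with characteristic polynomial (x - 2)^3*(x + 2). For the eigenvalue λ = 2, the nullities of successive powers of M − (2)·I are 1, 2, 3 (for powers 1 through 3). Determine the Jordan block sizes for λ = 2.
Block sizes for λ = 2: [3]

From the dimensions of kernels of powers, the number of Jordan blocks of size at least j is d_j − d_{j−1} where d_j = dim ker(N^j) (with d_0 = 0). Computing the differences gives [1, 1, 1].
The number of blocks of size exactly k is (#blocks of size ≥ k) − (#blocks of size ≥ k + 1), so the partition is: 1 block(s) of size 3.
In nonincreasing order the block sizes are [3].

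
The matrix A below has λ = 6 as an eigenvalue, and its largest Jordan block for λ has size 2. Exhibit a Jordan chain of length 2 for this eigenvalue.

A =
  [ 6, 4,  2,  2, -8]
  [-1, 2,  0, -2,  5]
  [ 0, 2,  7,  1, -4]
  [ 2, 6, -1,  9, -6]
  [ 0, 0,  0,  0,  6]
A Jordan chain for λ = 6 of length 2:
v_1 = (0, -1, 0, 2, 0)ᵀ
v_2 = (1, 0, 0, 0, 0)ᵀ

Let N = A − (6)·I. We want v_2 with N^2 v_2 = 0 but N^1 v_2 ≠ 0; then v_{j-1} := N · v_j for j = 2, …, 2.

Pick v_2 = (1, 0, 0, 0, 0)ᵀ.
Then v_1 = N · v_2 = (0, -1, 0, 2, 0)ᵀ.

Sanity check: (A − (6)·I) v_1 = (0, 0, 0, 0, 0)ᵀ = 0. ✓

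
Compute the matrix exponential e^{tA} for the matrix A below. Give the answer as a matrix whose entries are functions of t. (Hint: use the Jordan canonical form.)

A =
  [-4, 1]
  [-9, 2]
e^{tA} =
  [-3*t*exp(-t) + exp(-t), t*exp(-t)]
  [-9*t*exp(-t), 3*t*exp(-t) + exp(-t)]

Strategy: write A = P · J · P⁻¹ where J is a Jordan canonical form, so e^{tA} = P · e^{tJ} · P⁻¹, and e^{tJ} can be computed block-by-block.

A has Jordan form
J =
  [-1,  1]
  [ 0, -1]
(up to reordering of blocks).

Per-block formulas:
  For a 2×2 Jordan block J_2(-1): exp(t · J_2(-1)) = e^(-1t)·(I + t·N), where N is the 2×2 nilpotent shift.

After assembling e^{tJ} and conjugating by P, we get:

e^{tA} =
  [-3*t*exp(-t) + exp(-t), t*exp(-t)]
  [-9*t*exp(-t), 3*t*exp(-t) + exp(-t)]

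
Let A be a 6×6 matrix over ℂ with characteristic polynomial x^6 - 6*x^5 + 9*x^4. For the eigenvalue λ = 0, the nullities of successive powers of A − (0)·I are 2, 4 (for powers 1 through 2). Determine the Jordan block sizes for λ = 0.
Block sizes for λ = 0: [2, 2]

From the dimensions of kernels of powers, the number of Jordan blocks of size at least j is d_j − d_{j−1} where d_j = dim ker(N^j) (with d_0 = 0). Computing the differences gives [2, 2].
The number of blocks of size exactly k is (#blocks of size ≥ k) − (#blocks of size ≥ k + 1), so the partition is: 2 block(s) of size 2.
In nonincreasing order the block sizes are [2, 2].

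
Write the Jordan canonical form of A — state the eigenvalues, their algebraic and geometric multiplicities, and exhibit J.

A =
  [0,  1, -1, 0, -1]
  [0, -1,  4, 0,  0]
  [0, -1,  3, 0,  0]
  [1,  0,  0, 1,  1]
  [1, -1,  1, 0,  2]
J_3(1) ⊕ J_2(1)

The characteristic polynomial is
  det(x·I − A) = x^5 - 5*x^4 + 10*x^3 - 10*x^2 + 5*x - 1 = (x - 1)^5

Eigenvalues and multiplicities (the geometric multiplicity of λ is n − rank(A − λI), which equals the number of Jordan blocks for λ):
  λ = 1: algebraic multiplicity = 5, geometric multiplicity = 2

Determining the block sizes for each eigenvalue:
  λ = 1: with am = 5 and gm = 2, the partition is not yet determined (e.g. several partitions of 5 into 2 parts exist). Let N = A − (1)·I. Computing rank(N^1) = 3, rank(N^2) = 1, rank(N^3) = 0; the number of blocks of size ≥ j is rank(N^{j−1}) − rank(N^j), giving [2, 2, 1]. So we have 1 block(s) of size 3, 1 block(s) of size 2 → block sizes [3, 2]

Assembling the blocks gives a Jordan form
J =
  [1, 1, 0, 0, 0]
  [0, 1, 1, 0, 0]
  [0, 0, 1, 0, 0]
  [0, 0, 0, 1, 1]
  [0, 0, 0, 0, 1]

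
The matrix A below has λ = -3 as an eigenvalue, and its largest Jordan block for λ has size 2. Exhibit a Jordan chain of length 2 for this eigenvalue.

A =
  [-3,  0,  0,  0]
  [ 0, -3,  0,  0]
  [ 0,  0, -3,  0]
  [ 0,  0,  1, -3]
A Jordan chain for λ = -3 of length 2:
v_1 = (0, 0, 0, 1)ᵀ
v_2 = (0, 0, 1, 0)ᵀ

Let N = A − (-3)·I. We want v_2 with N^2 v_2 = 0 but N^1 v_2 ≠ 0; then v_{j-1} := N · v_j for j = 2, …, 2.

Pick v_2 = (0, 0, 1, 0)ᵀ.
Then v_1 = N · v_2 = (0, 0, 0, 1)ᵀ.

Sanity check: (A − (-3)·I) v_1 = (0, 0, 0, 0)ᵀ = 0. ✓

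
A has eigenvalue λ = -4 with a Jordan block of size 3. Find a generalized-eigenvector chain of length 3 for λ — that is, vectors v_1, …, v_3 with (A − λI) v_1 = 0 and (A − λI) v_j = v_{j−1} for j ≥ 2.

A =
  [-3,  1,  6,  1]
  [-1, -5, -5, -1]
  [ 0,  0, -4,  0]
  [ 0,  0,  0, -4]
A Jordan chain for λ = -4 of length 3:
v_1 = (1, -1, 0, 0)ᵀ
v_2 = (6, -5, 0, 0)ᵀ
v_3 = (0, 0, 1, 0)ᵀ

Let N = A − (-4)·I. We want v_3 with N^3 v_3 = 0 but N^2 v_3 ≠ 0; then v_{j-1} := N · v_j for j = 3, …, 2.

Pick v_3 = (0, 0, 1, 0)ᵀ.
Then v_2 = N · v_3 = (6, -5, 0, 0)ᵀ.
Then v_1 = N · v_2 = (1, -1, 0, 0)ᵀ.

Sanity check: (A − (-4)·I) v_1 = (0, 0, 0, 0)ᵀ = 0. ✓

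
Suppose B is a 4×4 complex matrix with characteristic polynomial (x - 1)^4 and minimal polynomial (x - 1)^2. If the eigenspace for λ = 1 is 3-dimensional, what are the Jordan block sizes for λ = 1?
Block sizes for λ = 1: [2, 1, 1]

Step 1 — from the characteristic polynomial, algebraic multiplicity of λ = 1 is 4. From dim ker(B − (1)·I) = 3, there are exactly 3 Jordan blocks for λ = 1.
Step 2 — from the minimal polynomial, the factor (x − 1)^2 tells us the largest block for λ = 1 has size 2.
Step 3 — with total size 4, 3 blocks, and largest block 2, the block sizes (in nonincreasing order) are [2, 1, 1].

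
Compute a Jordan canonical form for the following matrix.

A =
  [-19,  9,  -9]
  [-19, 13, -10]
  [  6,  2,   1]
J_2(-4) ⊕ J_1(3)

The characteristic polynomial is
  det(x·I − A) = x^3 + 5*x^2 - 8*x - 48 = (x - 3)*(x + 4)^2

Eigenvalues and multiplicities (the geometric multiplicity of λ is n − rank(A − λI), which equals the number of Jordan blocks for λ):
  λ = -4: algebraic multiplicity = 2, geometric multiplicity = 1
  λ = 3: algebraic multiplicity = 1, geometric multiplicity = 1

Determining the block sizes for each eigenvalue:
  λ = -4: one block (gm = 1), so the single block has size am = 2 → block sizes [2]
  λ = 3: one block (gm = 1), so the single block has size am = 1 → block sizes [1]

Assembling the blocks gives a Jordan form
J =
  [-4,  1, 0]
  [ 0, -4, 0]
  [ 0,  0, 3]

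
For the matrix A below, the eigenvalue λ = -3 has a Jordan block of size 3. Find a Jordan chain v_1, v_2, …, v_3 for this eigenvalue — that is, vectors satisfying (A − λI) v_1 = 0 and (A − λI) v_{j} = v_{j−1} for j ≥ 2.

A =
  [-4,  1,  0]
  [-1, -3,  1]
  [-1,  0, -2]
A Jordan chain for λ = -3 of length 3:
v_1 = (-1, -1, -1)ᵀ
v_2 = (1, 0, 0)ᵀ
v_3 = (0, 1, 0)ᵀ

Let N = A − (-3)·I. We want v_3 with N^3 v_3 = 0 but N^2 v_3 ≠ 0; then v_{j-1} := N · v_j for j = 3, …, 2.

Pick v_3 = (0, 1, 0)ᵀ.
Then v_2 = N · v_3 = (1, 0, 0)ᵀ.
Then v_1 = N · v_2 = (-1, -1, -1)ᵀ.

Sanity check: (A − (-3)·I) v_1 = (0, 0, 0)ᵀ = 0. ✓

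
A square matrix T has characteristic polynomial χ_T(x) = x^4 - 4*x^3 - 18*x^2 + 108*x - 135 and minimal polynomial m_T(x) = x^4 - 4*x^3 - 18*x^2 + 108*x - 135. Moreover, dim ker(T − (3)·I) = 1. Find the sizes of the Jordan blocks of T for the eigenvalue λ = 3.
Block sizes for λ = 3: [3]

Step 1 — from the characteristic polynomial, algebraic multiplicity of λ = 3 is 3. From dim ker(T − (3)·I) = 1, there are exactly 1 Jordan blocks for λ = 3.
Step 2 — from the minimal polynomial, the factor (x − 3)^3 tells us the largest block for λ = 3 has size 3.
Step 3 — with total size 3, 1 blocks, and largest block 3, the block sizes (in nonincreasing order) are [3].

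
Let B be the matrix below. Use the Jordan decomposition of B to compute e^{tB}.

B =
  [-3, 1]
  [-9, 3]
e^{tB} =
  [1 - 3*t, t]
  [-9*t, 3*t + 1]

Strategy: write B = P · J · P⁻¹ where J is a Jordan canonical form, so e^{tB} = P · e^{tJ} · P⁻¹, and e^{tJ} can be computed block-by-block.

B has Jordan form
J =
  [0, 1]
  [0, 0]
(up to reordering of blocks).

Per-block formulas:
  For a 2×2 Jordan block J_2(0): exp(t · J_2(0)) = e^(0t)·(I + t·N), where N is the 2×2 nilpotent shift.

After assembling e^{tJ} and conjugating by P, we get:

e^{tB} =
  [1 - 3*t, t]
  [-9*t, 3*t + 1]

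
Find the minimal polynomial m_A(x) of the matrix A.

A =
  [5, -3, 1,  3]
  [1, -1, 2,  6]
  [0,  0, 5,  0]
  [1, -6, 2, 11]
x^3 - 15*x^2 + 75*x - 125

The characteristic polynomial is χ_A(x) = (x - 5)^4, so the eigenvalues are known. The minimal polynomial is
  m_A(x) = Π_λ (x − λ)^{k_λ}
where k_λ is the size of the *largest* Jordan block for λ (equivalently, the smallest k with (A − λI)^k v = 0 for every generalised eigenvector v of λ).

  λ = 5: largest Jordan block has size 3, contributing (x − 5)^3

So m_A(x) = (x - 5)^3 = x^3 - 15*x^2 + 75*x - 125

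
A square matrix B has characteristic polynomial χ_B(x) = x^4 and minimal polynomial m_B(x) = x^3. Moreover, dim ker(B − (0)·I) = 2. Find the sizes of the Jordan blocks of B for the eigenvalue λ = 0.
Block sizes for λ = 0: [3, 1]

Step 1 — from the characteristic polynomial, algebraic multiplicity of λ = 0 is 4. From dim ker(B − (0)·I) = 2, there are exactly 2 Jordan blocks for λ = 0.
Step 2 — from the minimal polynomial, the factor (x − 0)^3 tells us the largest block for λ = 0 has size 3.
Step 3 — with total size 4, 2 blocks, and largest block 3, the block sizes (in nonincreasing order) are [3, 1].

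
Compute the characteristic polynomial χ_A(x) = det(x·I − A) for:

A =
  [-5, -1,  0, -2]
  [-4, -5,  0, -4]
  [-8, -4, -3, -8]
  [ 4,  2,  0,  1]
x^4 + 12*x^3 + 54*x^2 + 108*x + 81

Expanding det(x·I − A) (e.g. by cofactor expansion or by noting that A is similar to its Jordan form J, which has the same characteristic polynomial as A) gives
  χ_A(x) = x^4 + 12*x^3 + 54*x^2 + 108*x + 81
which factors as (x + 3)^4. The eigenvalues (with algebraic multiplicities) are λ = -3 with multiplicity 4.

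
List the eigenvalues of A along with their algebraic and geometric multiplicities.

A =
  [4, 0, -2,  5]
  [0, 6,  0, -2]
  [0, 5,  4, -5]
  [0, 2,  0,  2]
λ = 4: alg = 4, geom = 2

Step 1 — factor the characteristic polynomial to read off the algebraic multiplicities:
  χ_A(x) = (x - 4)^4

Step 2 — compute geometric multiplicities via the rank-nullity identity g(λ) = n − rank(A − λI):
  rank(A − (4)·I) = 2, so dim ker(A − (4)·I) = n − 2 = 2

Summary:
  λ = 4: algebraic multiplicity = 4, geometric multiplicity = 2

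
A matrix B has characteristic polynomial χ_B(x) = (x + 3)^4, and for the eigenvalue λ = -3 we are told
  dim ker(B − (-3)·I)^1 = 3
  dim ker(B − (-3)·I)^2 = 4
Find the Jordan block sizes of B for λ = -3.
Block sizes for λ = -3: [2, 1, 1]

From the dimensions of kernels of powers, the number of Jordan blocks of size at least j is d_j − d_{j−1} where d_j = dim ker(N^j) (with d_0 = 0). Computing the differences gives [3, 1].
The number of blocks of size exactly k is (#blocks of size ≥ k) − (#blocks of size ≥ k + 1), so the partition is: 2 block(s) of size 1, 1 block(s) of size 2.
In nonincreasing order the block sizes are [2, 1, 1].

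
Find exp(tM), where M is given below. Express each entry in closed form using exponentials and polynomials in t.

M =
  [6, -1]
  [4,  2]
e^{tM} =
  [2*t*exp(4*t) + exp(4*t), -t*exp(4*t)]
  [4*t*exp(4*t), -2*t*exp(4*t) + exp(4*t)]

Strategy: write M = P · J · P⁻¹ where J is a Jordan canonical form, so e^{tM} = P · e^{tJ} · P⁻¹, and e^{tJ} can be computed block-by-block.

M has Jordan form
J =
  [4, 1]
  [0, 4]
(up to reordering of blocks).

Per-block formulas:
  For a 2×2 Jordan block J_2(4): exp(t · J_2(4)) = e^(4t)·(I + t·N), where N is the 2×2 nilpotent shift.

After assembling e^{tJ} and conjugating by P, we get:

e^{tM} =
  [2*t*exp(4*t) + exp(4*t), -t*exp(4*t)]
  [4*t*exp(4*t), -2*t*exp(4*t) + exp(4*t)]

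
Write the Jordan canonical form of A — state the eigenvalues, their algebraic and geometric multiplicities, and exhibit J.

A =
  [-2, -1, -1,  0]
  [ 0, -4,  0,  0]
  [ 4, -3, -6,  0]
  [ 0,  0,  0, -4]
J_3(-4) ⊕ J_1(-4)

The characteristic polynomial is
  det(x·I − A) = x^4 + 16*x^3 + 96*x^2 + 256*x + 256 = (x + 4)^4

Eigenvalues and multiplicities (the geometric multiplicity of λ is n − rank(A − λI), which equals the number of Jordan blocks for λ):
  λ = -4: algebraic multiplicity = 4, geometric multiplicity = 2

Determining the block sizes for each eigenvalue:
  λ = -4: with am = 4 and gm = 2, the partition is not yet determined (e.g. several partitions of 4 into 2 parts exist). Let N = A − (-4)·I. Computing rank(N^1) = 2, rank(N^2) = 1, rank(N^3) = 0; the number of blocks of size ≥ j is rank(N^{j−1}) − rank(N^j), giving [2, 1, 1]. So we have 1 block(s) of size 3, 1 block(s) of size 1 → block sizes [3, 1]

Assembling the blocks gives a Jordan form
J =
  [-4,  1,  0,  0]
  [ 0, -4,  1,  0]
  [ 0,  0, -4,  0]
  [ 0,  0,  0, -4]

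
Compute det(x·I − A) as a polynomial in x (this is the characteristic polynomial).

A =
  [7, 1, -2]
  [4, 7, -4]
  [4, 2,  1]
x^3 - 15*x^2 + 75*x - 125

Expanding det(x·I − A) (e.g. by cofactor expansion or by noting that A is similar to its Jordan form J, which has the same characteristic polynomial as A) gives
  χ_A(x) = x^3 - 15*x^2 + 75*x - 125
which factors as (x - 5)^3. The eigenvalues (with algebraic multiplicities) are λ = 5 with multiplicity 3.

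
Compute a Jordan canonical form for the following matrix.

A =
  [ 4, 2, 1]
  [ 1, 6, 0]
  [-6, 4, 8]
J_3(6)

The characteristic polynomial is
  det(x·I − A) = x^3 - 18*x^2 + 108*x - 216 = (x - 6)^3

Eigenvalues and multiplicities (the geometric multiplicity of λ is n − rank(A − λI), which equals the number of Jordan blocks for λ):
  λ = 6: algebraic multiplicity = 3, geometric multiplicity = 1

Determining the block sizes for each eigenvalue:
  λ = 6: one block (gm = 1), so the single block has size am = 3 → block sizes [3]

Assembling the blocks gives a Jordan form
J =
  [6, 1, 0]
  [0, 6, 1]
  [0, 0, 6]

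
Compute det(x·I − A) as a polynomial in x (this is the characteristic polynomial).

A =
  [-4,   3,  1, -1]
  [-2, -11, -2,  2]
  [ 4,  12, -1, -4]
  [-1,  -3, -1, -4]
x^4 + 20*x^3 + 150*x^2 + 500*x + 625

Expanding det(x·I − A) (e.g. by cofactor expansion or by noting that A is similar to its Jordan form J, which has the same characteristic polynomial as A) gives
  χ_A(x) = x^4 + 20*x^3 + 150*x^2 + 500*x + 625
which factors as (x + 5)^4. The eigenvalues (with algebraic multiplicities) are λ = -5 with multiplicity 4.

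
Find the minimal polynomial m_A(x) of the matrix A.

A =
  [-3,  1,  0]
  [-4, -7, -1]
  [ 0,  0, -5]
x^3 + 15*x^2 + 75*x + 125

The characteristic polynomial is χ_A(x) = (x + 5)^3, so the eigenvalues are known. The minimal polynomial is
  m_A(x) = Π_λ (x − λ)^{k_λ}
where k_λ is the size of the *largest* Jordan block for λ (equivalently, the smallest k with (A − λI)^k v = 0 for every generalised eigenvector v of λ).

  λ = -5: largest Jordan block has size 3, contributing (x + 5)^3

So m_A(x) = (x + 5)^3 = x^3 + 15*x^2 + 75*x + 125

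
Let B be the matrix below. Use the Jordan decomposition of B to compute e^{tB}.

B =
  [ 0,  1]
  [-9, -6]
e^{tB} =
  [3*t*exp(-3*t) + exp(-3*t), t*exp(-3*t)]
  [-9*t*exp(-3*t), -3*t*exp(-3*t) + exp(-3*t)]

Strategy: write B = P · J · P⁻¹ where J is a Jordan canonical form, so e^{tB} = P · e^{tJ} · P⁻¹, and e^{tJ} can be computed block-by-block.

B has Jordan form
J =
  [-3,  1]
  [ 0, -3]
(up to reordering of blocks).

Per-block formulas:
  For a 2×2 Jordan block J_2(-3): exp(t · J_2(-3)) = e^(-3t)·(I + t·N), where N is the 2×2 nilpotent shift.

After assembling e^{tJ} and conjugating by P, we get:

e^{tB} =
  [3*t*exp(-3*t) + exp(-3*t), t*exp(-3*t)]
  [-9*t*exp(-3*t), -3*t*exp(-3*t) + exp(-3*t)]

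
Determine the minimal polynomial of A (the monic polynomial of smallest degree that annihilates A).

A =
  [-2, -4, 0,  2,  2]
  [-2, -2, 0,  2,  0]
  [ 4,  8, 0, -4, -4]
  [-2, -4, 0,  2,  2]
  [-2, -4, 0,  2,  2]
x^3 - 4*x

The characteristic polynomial is χ_A(x) = x^3*(x - 2)*(x + 2), so the eigenvalues are known. The minimal polynomial is
  m_A(x) = Π_λ (x − λ)^{k_λ}
where k_λ is the size of the *largest* Jordan block for λ (equivalently, the smallest k with (A − λI)^k v = 0 for every generalised eigenvector v of λ).

  λ = -2: largest Jordan block has size 1, contributing (x + 2)
  λ = 0: largest Jordan block has size 1, contributing (x − 0)
  λ = 2: largest Jordan block has size 1, contributing (x − 2)

So m_A(x) = x*(x - 2)*(x + 2) = x^3 - 4*x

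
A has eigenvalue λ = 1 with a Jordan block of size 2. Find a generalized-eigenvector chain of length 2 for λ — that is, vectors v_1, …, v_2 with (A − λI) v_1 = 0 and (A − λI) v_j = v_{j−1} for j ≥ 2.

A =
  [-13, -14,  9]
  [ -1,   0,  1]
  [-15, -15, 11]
A Jordan chain for λ = 1 of length 2:
v_1 = (-1, 1, 0)ᵀ
v_2 = (2, 0, 3)ᵀ

Let N = A − (1)·I. We want v_2 with N^2 v_2 = 0 but N^1 v_2 ≠ 0; then v_{j-1} := N · v_j for j = 2, …, 2.

Pick v_2 = (2, 0, 3)ᵀ.
Then v_1 = N · v_2 = (-1, 1, 0)ᵀ.

Sanity check: (A − (1)·I) v_1 = (0, 0, 0)ᵀ = 0. ✓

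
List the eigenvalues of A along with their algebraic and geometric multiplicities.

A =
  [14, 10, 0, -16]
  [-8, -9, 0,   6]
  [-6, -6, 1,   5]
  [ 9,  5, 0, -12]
λ = -4: alg = 2, geom = 1; λ = 1: alg = 2, geom = 1

Step 1 — factor the characteristic polynomial to read off the algebraic multiplicities:
  χ_A(x) = (x - 1)^2*(x + 4)^2

Step 2 — compute geometric multiplicities via the rank-nullity identity g(λ) = n − rank(A − λI):
  rank(A − (-4)·I) = 3, so dim ker(A − (-4)·I) = n − 3 = 1
  rank(A − (1)·I) = 3, so dim ker(A − (1)·I) = n − 3 = 1

Summary:
  λ = -4: algebraic multiplicity = 2, geometric multiplicity = 1
  λ = 1: algebraic multiplicity = 2, geometric multiplicity = 1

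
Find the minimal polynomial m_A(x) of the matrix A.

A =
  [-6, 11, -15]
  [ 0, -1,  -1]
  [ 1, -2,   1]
x^3 + 6*x^2 + 12*x + 8

The characteristic polynomial is χ_A(x) = (x + 2)^3, so the eigenvalues are known. The minimal polynomial is
  m_A(x) = Π_λ (x − λ)^{k_λ}
where k_λ is the size of the *largest* Jordan block for λ (equivalently, the smallest k with (A − λI)^k v = 0 for every generalised eigenvector v of λ).

  λ = -2: largest Jordan block has size 3, contributing (x + 2)^3

So m_A(x) = (x + 2)^3 = x^3 + 6*x^2 + 12*x + 8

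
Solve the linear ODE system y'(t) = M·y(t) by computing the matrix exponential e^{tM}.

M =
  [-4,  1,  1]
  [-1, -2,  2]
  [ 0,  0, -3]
e^{tM} =
  [-t*exp(-3*t) + exp(-3*t), t*exp(-3*t), t^2*exp(-3*t)/2 + t*exp(-3*t)]
  [-t*exp(-3*t), t*exp(-3*t) + exp(-3*t), t^2*exp(-3*t)/2 + 2*t*exp(-3*t)]
  [0, 0, exp(-3*t)]

Strategy: write M = P · J · P⁻¹ where J is a Jordan canonical form, so e^{tM} = P · e^{tJ} · P⁻¹, and e^{tJ} can be computed block-by-block.

M has Jordan form
J =
  [-3,  1,  0]
  [ 0, -3,  1]
  [ 0,  0, -3]
(up to reordering of blocks).

Per-block formulas:
  For a 3×3 Jordan block J_3(-3): exp(t · J_3(-3)) = e^(-3t)·(I + t·N + (t^2/2)·N^2), where N is the 3×3 nilpotent shift.

After assembling e^{tJ} and conjugating by P, we get:

e^{tM} =
  [-t*exp(-3*t) + exp(-3*t), t*exp(-3*t), t^2*exp(-3*t)/2 + t*exp(-3*t)]
  [-t*exp(-3*t), t*exp(-3*t) + exp(-3*t), t^2*exp(-3*t)/2 + 2*t*exp(-3*t)]
  [0, 0, exp(-3*t)]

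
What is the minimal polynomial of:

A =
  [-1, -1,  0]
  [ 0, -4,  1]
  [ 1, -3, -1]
x^3 + 6*x^2 + 12*x + 8

The characteristic polynomial is χ_A(x) = (x + 2)^3, so the eigenvalues are known. The minimal polynomial is
  m_A(x) = Π_λ (x − λ)^{k_λ}
where k_λ is the size of the *largest* Jordan block for λ (equivalently, the smallest k with (A − λI)^k v = 0 for every generalised eigenvector v of λ).

  λ = -2: largest Jordan block has size 3, contributing (x + 2)^3

So m_A(x) = (x + 2)^3 = x^3 + 6*x^2 + 12*x + 8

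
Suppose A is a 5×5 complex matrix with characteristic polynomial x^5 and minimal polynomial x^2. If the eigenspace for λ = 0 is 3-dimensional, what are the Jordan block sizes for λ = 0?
Block sizes for λ = 0: [2, 2, 1]

Step 1 — from the characteristic polynomial, algebraic multiplicity of λ = 0 is 5. From dim ker(A − (0)·I) = 3, there are exactly 3 Jordan blocks for λ = 0.
Step 2 — from the minimal polynomial, the factor (x − 0)^2 tells us the largest block for λ = 0 has size 2.
Step 3 — with total size 5, 3 blocks, and largest block 2, the block sizes (in nonincreasing order) are [2, 2, 1].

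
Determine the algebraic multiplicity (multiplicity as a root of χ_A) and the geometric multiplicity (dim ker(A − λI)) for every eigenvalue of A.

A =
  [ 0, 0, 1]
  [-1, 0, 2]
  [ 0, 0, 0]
λ = 0: alg = 3, geom = 1

Step 1 — factor the characteristic polynomial to read off the algebraic multiplicities:
  χ_A(x) = x^3

Step 2 — compute geometric multiplicities via the rank-nullity identity g(λ) = n − rank(A − λI):
  rank(A − (0)·I) = 2, so dim ker(A − (0)·I) = n − 2 = 1

Summary:
  λ = 0: algebraic multiplicity = 3, geometric multiplicity = 1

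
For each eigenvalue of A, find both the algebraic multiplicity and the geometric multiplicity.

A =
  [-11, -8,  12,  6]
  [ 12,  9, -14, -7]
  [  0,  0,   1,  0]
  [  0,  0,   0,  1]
λ = -3: alg = 1, geom = 1; λ = 1: alg = 3, geom = 2

Step 1 — factor the characteristic polynomial to read off the algebraic multiplicities:
  χ_A(x) = (x - 1)^3*(x + 3)

Step 2 — compute geometric multiplicities via the rank-nullity identity g(λ) = n − rank(A − λI):
  rank(A − (-3)·I) = 3, so dim ker(A − (-3)·I) = n − 3 = 1
  rank(A − (1)·I) = 2, so dim ker(A − (1)·I) = n − 2 = 2

Summary:
  λ = -3: algebraic multiplicity = 1, geometric multiplicity = 1
  λ = 1: algebraic multiplicity = 3, geometric multiplicity = 2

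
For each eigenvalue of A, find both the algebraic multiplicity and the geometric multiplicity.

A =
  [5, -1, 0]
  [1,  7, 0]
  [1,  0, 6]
λ = 6: alg = 3, geom = 1

Step 1 — factor the characteristic polynomial to read off the algebraic multiplicities:
  χ_A(x) = (x - 6)^3

Step 2 — compute geometric multiplicities via the rank-nullity identity g(λ) = n − rank(A − λI):
  rank(A − (6)·I) = 2, so dim ker(A − (6)·I) = n − 2 = 1

Summary:
  λ = 6: algebraic multiplicity = 3, geometric multiplicity = 1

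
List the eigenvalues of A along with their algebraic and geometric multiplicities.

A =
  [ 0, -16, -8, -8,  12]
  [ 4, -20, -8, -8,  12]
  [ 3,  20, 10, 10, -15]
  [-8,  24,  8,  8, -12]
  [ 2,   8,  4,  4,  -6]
λ = -4: alg = 2, geom = 2; λ = 0: alg = 3, geom = 2

Step 1 — factor the characteristic polynomial to read off the algebraic multiplicities:
  χ_A(x) = x^3*(x + 4)^2

Step 2 — compute geometric multiplicities via the rank-nullity identity g(λ) = n − rank(A − λI):
  rank(A − (-4)·I) = 3, so dim ker(A − (-4)·I) = n − 3 = 2
  rank(A − (0)·I) = 3, so dim ker(A − (0)·I) = n − 3 = 2

Summary:
  λ = -4: algebraic multiplicity = 2, geometric multiplicity = 2
  λ = 0: algebraic multiplicity = 3, geometric multiplicity = 2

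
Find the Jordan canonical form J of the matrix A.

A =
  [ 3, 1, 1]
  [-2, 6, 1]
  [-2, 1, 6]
J_2(5) ⊕ J_1(5)

The characteristic polynomial is
  det(x·I − A) = x^3 - 15*x^2 + 75*x - 125 = (x - 5)^3

Eigenvalues and multiplicities (the geometric multiplicity of λ is n − rank(A − λI), which equals the number of Jordan blocks for λ):
  λ = 5: algebraic multiplicity = 3, geometric multiplicity = 2

Determining the block sizes for each eigenvalue:
  λ = 5: 2 blocks summing to 3 forces exactly one block of size 2 and the rest size 1 → block sizes [2, 1]

Assembling the blocks gives a Jordan form
J =
  [5, 1, 0]
  [0, 5, 0]
  [0, 0, 5]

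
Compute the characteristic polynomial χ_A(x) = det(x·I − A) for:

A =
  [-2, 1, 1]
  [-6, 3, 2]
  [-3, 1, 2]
x^3 - 3*x^2 + 3*x - 1

Expanding det(x·I − A) (e.g. by cofactor expansion or by noting that A is similar to its Jordan form J, which has the same characteristic polynomial as A) gives
  χ_A(x) = x^3 - 3*x^2 + 3*x - 1
which factors as (x - 1)^3. The eigenvalues (with algebraic multiplicities) are λ = 1 with multiplicity 3.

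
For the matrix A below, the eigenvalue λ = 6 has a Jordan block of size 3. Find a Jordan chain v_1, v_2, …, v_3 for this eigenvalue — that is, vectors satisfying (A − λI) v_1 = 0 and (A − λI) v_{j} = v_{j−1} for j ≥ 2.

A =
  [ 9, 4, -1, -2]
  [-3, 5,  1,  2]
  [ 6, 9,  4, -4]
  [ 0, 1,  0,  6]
A Jordan chain for λ = 6 of length 3:
v_1 = (-9, 0, -21, -3)ᵀ
v_2 = (3, -3, 6, 0)ᵀ
v_3 = (1, 0, 0, 0)ᵀ

Let N = A − (6)·I. We want v_3 with N^3 v_3 = 0 but N^2 v_3 ≠ 0; then v_{j-1} := N · v_j for j = 3, …, 2.

Pick v_3 = (1, 0, 0, 0)ᵀ.
Then v_2 = N · v_3 = (3, -3, 6, 0)ᵀ.
Then v_1 = N · v_2 = (-9, 0, -21, -3)ᵀ.

Sanity check: (A − (6)·I) v_1 = (0, 0, 0, 0)ᵀ = 0. ✓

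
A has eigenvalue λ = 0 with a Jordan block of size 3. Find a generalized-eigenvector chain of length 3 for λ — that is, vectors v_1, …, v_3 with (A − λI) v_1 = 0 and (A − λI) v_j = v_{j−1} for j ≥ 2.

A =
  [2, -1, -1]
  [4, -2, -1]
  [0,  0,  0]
A Jordan chain for λ = 0 of length 3:
v_1 = (-1, -2, 0)ᵀ
v_2 = (-1, -1, 0)ᵀ
v_3 = (0, 0, 1)ᵀ

Let N = A − (0)·I. We want v_3 with N^3 v_3 = 0 but N^2 v_3 ≠ 0; then v_{j-1} := N · v_j for j = 3, …, 2.

Pick v_3 = (0, 0, 1)ᵀ.
Then v_2 = N · v_3 = (-1, -1, 0)ᵀ.
Then v_1 = N · v_2 = (-1, -2, 0)ᵀ.

Sanity check: (A − (0)·I) v_1 = (0, 0, 0)ᵀ = 0. ✓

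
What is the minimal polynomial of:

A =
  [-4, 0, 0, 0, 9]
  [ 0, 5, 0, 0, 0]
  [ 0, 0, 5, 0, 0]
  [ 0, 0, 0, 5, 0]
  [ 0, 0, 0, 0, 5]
x^2 - x - 20

The characteristic polynomial is χ_A(x) = (x - 5)^4*(x + 4), so the eigenvalues are known. The minimal polynomial is
  m_A(x) = Π_λ (x − λ)^{k_λ}
where k_λ is the size of the *largest* Jordan block for λ (equivalently, the smallest k with (A − λI)^k v = 0 for every generalised eigenvector v of λ).

  λ = -4: largest Jordan block has size 1, contributing (x + 4)
  λ = 5: largest Jordan block has size 1, contributing (x − 5)

So m_A(x) = (x - 5)*(x + 4) = x^2 - x - 20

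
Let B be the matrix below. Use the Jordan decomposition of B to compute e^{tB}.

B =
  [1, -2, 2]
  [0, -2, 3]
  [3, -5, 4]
e^{tB} =
  [3*t^2*exp(t) + exp(t), -2*t^2*exp(t) - 2*t*exp(t), 2*t*exp(t)]
  [9*t^2*exp(t)/2, -3*t^2*exp(t) - 3*t*exp(t) + exp(t), 3*t*exp(t)]
  [9*t^2*exp(t)/2 + 3*t*exp(t), -3*t^2*exp(t) - 5*t*exp(t), 3*t*exp(t) + exp(t)]

Strategy: write B = P · J · P⁻¹ where J is a Jordan canonical form, so e^{tB} = P · e^{tJ} · P⁻¹, and e^{tJ} can be computed block-by-block.

B has Jordan form
J =
  [1, 1, 0]
  [0, 1, 1]
  [0, 0, 1]
(up to reordering of blocks).

Per-block formulas:
  For a 3×3 Jordan block J_3(1): exp(t · J_3(1)) = e^(1t)·(I + t·N + (t^2/2)·N^2), where N is the 3×3 nilpotent shift.

After assembling e^{tJ} and conjugating by P, we get:

e^{tB} =
  [3*t^2*exp(t) + exp(t), -2*t^2*exp(t) - 2*t*exp(t), 2*t*exp(t)]
  [9*t^2*exp(t)/2, -3*t^2*exp(t) - 3*t*exp(t) + exp(t), 3*t*exp(t)]
  [9*t^2*exp(t)/2 + 3*t*exp(t), -3*t^2*exp(t) - 5*t*exp(t), 3*t*exp(t) + exp(t)]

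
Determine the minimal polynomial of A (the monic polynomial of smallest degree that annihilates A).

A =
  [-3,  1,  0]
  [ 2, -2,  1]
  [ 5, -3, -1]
x^3 + 6*x^2 + 12*x + 8

The characteristic polynomial is χ_A(x) = (x + 2)^3, so the eigenvalues are known. The minimal polynomial is
  m_A(x) = Π_λ (x − λ)^{k_λ}
where k_λ is the size of the *largest* Jordan block for λ (equivalently, the smallest k with (A − λI)^k v = 0 for every generalised eigenvector v of λ).

  λ = -2: largest Jordan block has size 3, contributing (x + 2)^3

So m_A(x) = (x + 2)^3 = x^3 + 6*x^2 + 12*x + 8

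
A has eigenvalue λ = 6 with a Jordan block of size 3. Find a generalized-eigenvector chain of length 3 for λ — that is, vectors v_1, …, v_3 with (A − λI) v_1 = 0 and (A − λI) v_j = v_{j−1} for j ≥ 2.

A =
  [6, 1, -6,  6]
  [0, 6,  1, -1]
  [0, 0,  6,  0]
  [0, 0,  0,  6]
A Jordan chain for λ = 6 of length 3:
v_1 = (1, 0, 0, 0)ᵀ
v_2 = (-6, 1, 0, 0)ᵀ
v_3 = (0, 0, 1, 0)ᵀ

Let N = A − (6)·I. We want v_3 with N^3 v_3 = 0 but N^2 v_3 ≠ 0; then v_{j-1} := N · v_j for j = 3, …, 2.

Pick v_3 = (0, 0, 1, 0)ᵀ.
Then v_2 = N · v_3 = (-6, 1, 0, 0)ᵀ.
Then v_1 = N · v_2 = (1, 0, 0, 0)ᵀ.

Sanity check: (A − (6)·I) v_1 = (0, 0, 0, 0)ᵀ = 0. ✓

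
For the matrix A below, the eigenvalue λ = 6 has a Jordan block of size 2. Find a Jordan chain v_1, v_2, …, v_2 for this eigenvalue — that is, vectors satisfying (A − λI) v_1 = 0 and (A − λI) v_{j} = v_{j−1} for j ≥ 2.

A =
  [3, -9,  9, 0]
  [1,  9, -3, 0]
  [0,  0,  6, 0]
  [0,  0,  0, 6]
A Jordan chain for λ = 6 of length 2:
v_1 = (-3, 1, 0, 0)ᵀ
v_2 = (1, 0, 0, 0)ᵀ

Let N = A − (6)·I. We want v_2 with N^2 v_2 = 0 but N^1 v_2 ≠ 0; then v_{j-1} := N · v_j for j = 2, …, 2.

Pick v_2 = (1, 0, 0, 0)ᵀ.
Then v_1 = N · v_2 = (-3, 1, 0, 0)ᵀ.

Sanity check: (A − (6)·I) v_1 = (0, 0, 0, 0)ᵀ = 0. ✓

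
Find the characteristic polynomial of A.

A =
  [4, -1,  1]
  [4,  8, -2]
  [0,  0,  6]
x^3 - 18*x^2 + 108*x - 216

Expanding det(x·I − A) (e.g. by cofactor expansion or by noting that A is similar to its Jordan form J, which has the same characteristic polynomial as A) gives
  χ_A(x) = x^3 - 18*x^2 + 108*x - 216
which factors as (x - 6)^3. The eigenvalues (with algebraic multiplicities) are λ = 6 with multiplicity 3.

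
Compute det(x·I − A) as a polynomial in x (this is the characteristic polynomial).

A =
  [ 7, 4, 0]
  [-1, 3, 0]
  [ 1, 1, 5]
x^3 - 15*x^2 + 75*x - 125

Expanding det(x·I − A) (e.g. by cofactor expansion or by noting that A is similar to its Jordan form J, which has the same characteristic polynomial as A) gives
  χ_A(x) = x^3 - 15*x^2 + 75*x - 125
which factors as (x - 5)^3. The eigenvalues (with algebraic multiplicities) are λ = 5 with multiplicity 3.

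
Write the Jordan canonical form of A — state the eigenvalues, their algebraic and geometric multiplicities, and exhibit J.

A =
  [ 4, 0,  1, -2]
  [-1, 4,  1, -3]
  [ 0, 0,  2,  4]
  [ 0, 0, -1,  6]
J_2(4) ⊕ J_2(4)

The characteristic polynomial is
  det(x·I − A) = x^4 - 16*x^3 + 96*x^2 - 256*x + 256 = (x - 4)^4

Eigenvalues and multiplicities (the geometric multiplicity of λ is n − rank(A − λI), which equals the number of Jordan blocks for λ):
  λ = 4: algebraic multiplicity = 4, geometric multiplicity = 2

Determining the block sizes for each eigenvalue:
  λ = 4: with am = 4 and gm = 2, the partition is not yet determined (e.g. several partitions of 4 into 2 parts exist). Let N = A − (4)·I. Computing rank(N^1) = 2, rank(N^2) = 0; the number of blocks of size ≥ j is rank(N^{j−1}) − rank(N^j), giving [2, 2]. So we have 2 block(s) of size 2 → block sizes [2, 2]

Assembling the blocks gives a Jordan form
J =
  [4, 1, 0, 0]
  [0, 4, 0, 0]
  [0, 0, 4, 1]
  [0, 0, 0, 4]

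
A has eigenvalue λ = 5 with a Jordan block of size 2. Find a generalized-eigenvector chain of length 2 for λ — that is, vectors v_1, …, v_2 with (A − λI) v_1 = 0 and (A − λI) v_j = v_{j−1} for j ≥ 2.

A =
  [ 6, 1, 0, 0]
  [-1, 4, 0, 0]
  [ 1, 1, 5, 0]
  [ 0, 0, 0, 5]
A Jordan chain for λ = 5 of length 2:
v_1 = (1, -1, 1, 0)ᵀ
v_2 = (1, 0, 0, 0)ᵀ

Let N = A − (5)·I. We want v_2 with N^2 v_2 = 0 but N^1 v_2 ≠ 0; then v_{j-1} := N · v_j for j = 2, …, 2.

Pick v_2 = (1, 0, 0, 0)ᵀ.
Then v_1 = N · v_2 = (1, -1, 1, 0)ᵀ.

Sanity check: (A − (5)·I) v_1 = (0, 0, 0, 0)ᵀ = 0. ✓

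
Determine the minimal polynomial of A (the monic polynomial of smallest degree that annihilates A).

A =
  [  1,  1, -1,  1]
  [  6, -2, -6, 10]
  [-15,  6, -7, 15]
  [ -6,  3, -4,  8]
x^4 - 8*x^2 + 16

The characteristic polynomial is χ_A(x) = (x - 2)^2*(x + 2)^2, so the eigenvalues are known. The minimal polynomial is
  m_A(x) = Π_λ (x − λ)^{k_λ}
where k_λ is the size of the *largest* Jordan block for λ (equivalently, the smallest k with (A − λI)^k v = 0 for every generalised eigenvector v of λ).

  λ = -2: largest Jordan block has size 2, contributing (x + 2)^2
  λ = 2: largest Jordan block has size 2, contributing (x − 2)^2

So m_A(x) = (x - 2)^2*(x + 2)^2 = x^4 - 8*x^2 + 16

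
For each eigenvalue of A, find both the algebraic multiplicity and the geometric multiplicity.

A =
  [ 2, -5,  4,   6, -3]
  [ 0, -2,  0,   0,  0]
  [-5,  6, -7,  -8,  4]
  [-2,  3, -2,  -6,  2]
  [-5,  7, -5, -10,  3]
λ = -2: alg = 5, geom = 2

Step 1 — factor the characteristic polynomial to read off the algebraic multiplicities:
  χ_A(x) = (x + 2)^5

Step 2 — compute geometric multiplicities via the rank-nullity identity g(λ) = n − rank(A − λI):
  rank(A − (-2)·I) = 3, so dim ker(A − (-2)·I) = n − 3 = 2

Summary:
  λ = -2: algebraic multiplicity = 5, geometric multiplicity = 2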